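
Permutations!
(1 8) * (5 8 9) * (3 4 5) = (1 9 3 4 5 8) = [0, 9, 2, 4, 5, 8, 6, 7, 1, 3]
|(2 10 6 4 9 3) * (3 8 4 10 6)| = 12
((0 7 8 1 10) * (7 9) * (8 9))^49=((0 8 1 10)(7 9))^49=(0 8 1 10)(7 9)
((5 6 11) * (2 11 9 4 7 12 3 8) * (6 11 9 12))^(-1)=((2 9 4 7 6 12 3 8)(5 11))^(-1)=(2 8 3 12 6 7 4 9)(5 11)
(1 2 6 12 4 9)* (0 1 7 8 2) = (0 1)(2 6 12 4 9 7 8) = [1, 0, 6, 3, 9, 5, 12, 8, 2, 7, 10, 11, 4]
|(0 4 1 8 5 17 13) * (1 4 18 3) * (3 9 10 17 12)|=30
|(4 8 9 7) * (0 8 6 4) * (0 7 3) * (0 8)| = 6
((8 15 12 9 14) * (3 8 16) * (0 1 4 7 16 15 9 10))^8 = (0 14 16)(1 15 3)(4 12 8)(7 10 9)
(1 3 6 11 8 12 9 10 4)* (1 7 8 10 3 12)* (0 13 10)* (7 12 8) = (0 13 10 4 12 9 3 6 11)(1 8) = [13, 8, 2, 6, 12, 5, 11, 7, 1, 3, 4, 0, 9, 10]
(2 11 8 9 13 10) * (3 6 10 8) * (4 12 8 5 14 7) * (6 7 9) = (2 11 3 7 4 12 8 6 10)(5 14 9 13) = [0, 1, 11, 7, 12, 14, 10, 4, 6, 13, 2, 3, 8, 5, 9]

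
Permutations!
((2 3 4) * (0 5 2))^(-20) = (5)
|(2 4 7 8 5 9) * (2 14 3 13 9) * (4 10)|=12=|(2 10 4 7 8 5)(3 13 9 14)|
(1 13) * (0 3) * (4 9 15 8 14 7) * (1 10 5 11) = (0 3)(1 13 10 5 11)(4 9 15 8 14 7) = [3, 13, 2, 0, 9, 11, 6, 4, 14, 15, 5, 1, 12, 10, 7, 8]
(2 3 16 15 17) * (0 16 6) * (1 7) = [16, 7, 3, 6, 4, 5, 0, 1, 8, 9, 10, 11, 12, 13, 14, 17, 15, 2] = (0 16 15 17 2 3 6)(1 7)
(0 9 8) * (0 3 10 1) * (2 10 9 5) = [5, 0, 10, 9, 4, 2, 6, 7, 3, 8, 1] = (0 5 2 10 1)(3 9 8)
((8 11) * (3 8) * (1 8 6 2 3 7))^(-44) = ((1 8 11 7)(2 3 6))^(-44) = (11)(2 3 6)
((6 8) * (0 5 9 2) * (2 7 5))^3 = (9)(0 2)(6 8)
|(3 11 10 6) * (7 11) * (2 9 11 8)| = 8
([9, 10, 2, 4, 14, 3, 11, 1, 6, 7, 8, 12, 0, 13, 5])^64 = (14)(0 9 7 1 10 8 6 11 12)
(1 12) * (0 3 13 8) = (0 3 13 8)(1 12) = [3, 12, 2, 13, 4, 5, 6, 7, 0, 9, 10, 11, 1, 8]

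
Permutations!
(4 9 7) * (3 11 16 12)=(3 11 16 12)(4 9 7)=[0, 1, 2, 11, 9, 5, 6, 4, 8, 7, 10, 16, 3, 13, 14, 15, 12]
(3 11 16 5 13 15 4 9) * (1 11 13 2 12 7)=[0, 11, 12, 13, 9, 2, 6, 1, 8, 3, 10, 16, 7, 15, 14, 4, 5]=(1 11 16 5 2 12 7)(3 13 15 4 9)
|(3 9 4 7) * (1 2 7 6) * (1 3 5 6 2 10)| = 14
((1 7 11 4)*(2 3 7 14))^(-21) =((1 14 2 3 7 11 4))^(-21) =(14)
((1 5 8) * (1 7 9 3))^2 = ((1 5 8 7 9 3))^2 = (1 8 9)(3 5 7)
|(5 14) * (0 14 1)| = 4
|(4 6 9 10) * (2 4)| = 5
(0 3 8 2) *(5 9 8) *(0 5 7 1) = [3, 0, 5, 7, 4, 9, 6, 1, 2, 8] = (0 3 7 1)(2 5 9 8)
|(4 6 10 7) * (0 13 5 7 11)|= |(0 13 5 7 4 6 10 11)|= 8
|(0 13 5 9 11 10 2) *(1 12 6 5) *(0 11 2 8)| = 11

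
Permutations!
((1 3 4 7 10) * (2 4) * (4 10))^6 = ((1 3 2 10)(4 7))^6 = (1 2)(3 10)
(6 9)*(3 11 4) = (3 11 4)(6 9) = [0, 1, 2, 11, 3, 5, 9, 7, 8, 6, 10, 4]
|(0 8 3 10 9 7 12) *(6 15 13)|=|(0 8 3 10 9 7 12)(6 15 13)|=21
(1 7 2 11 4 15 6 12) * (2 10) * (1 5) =(1 7 10 2 11 4 15 6 12 5) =[0, 7, 11, 3, 15, 1, 12, 10, 8, 9, 2, 4, 5, 13, 14, 6]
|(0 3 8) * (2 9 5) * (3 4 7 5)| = 8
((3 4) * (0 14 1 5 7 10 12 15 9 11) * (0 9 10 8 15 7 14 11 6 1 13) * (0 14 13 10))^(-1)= (0 15 8 7 12 10 14 13 5 1 6 9 11)(3 4)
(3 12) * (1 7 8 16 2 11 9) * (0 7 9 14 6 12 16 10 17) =(0 7 8 10 17)(1 9)(2 11 14 6 12 3 16) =[7, 9, 11, 16, 4, 5, 12, 8, 10, 1, 17, 14, 3, 13, 6, 15, 2, 0]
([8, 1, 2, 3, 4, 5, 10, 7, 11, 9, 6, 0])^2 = [11, 1, 2, 3, 4, 5, 6, 7, 0, 9, 10, 8]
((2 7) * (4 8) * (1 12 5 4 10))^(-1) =(1 10 8 4 5 12)(2 7)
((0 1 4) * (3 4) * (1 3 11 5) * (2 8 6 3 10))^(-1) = ((0 10 2 8 6 3 4)(1 11 5))^(-1) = (0 4 3 6 8 2 10)(1 5 11)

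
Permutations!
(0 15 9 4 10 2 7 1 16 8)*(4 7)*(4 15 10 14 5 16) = (0 10 2 15 9 7 1 4 14 5 16 8) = [10, 4, 15, 3, 14, 16, 6, 1, 0, 7, 2, 11, 12, 13, 5, 9, 8]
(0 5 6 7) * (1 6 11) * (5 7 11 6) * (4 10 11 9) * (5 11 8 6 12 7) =(0 5 12 7)(1 11)(4 10 8 6 9) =[5, 11, 2, 3, 10, 12, 9, 0, 6, 4, 8, 1, 7]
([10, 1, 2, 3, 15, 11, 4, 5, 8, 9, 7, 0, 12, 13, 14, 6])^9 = [11, 1, 2, 3, 4, 7, 6, 10, 8, 9, 0, 5, 12, 13, 14, 15]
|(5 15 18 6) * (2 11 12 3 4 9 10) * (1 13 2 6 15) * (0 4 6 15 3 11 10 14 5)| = |(0 4 9 14 5 1 13 2 10 15 18 3 6)(11 12)| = 26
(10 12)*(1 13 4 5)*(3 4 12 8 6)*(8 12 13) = (13)(1 8 6 3 4 5)(10 12) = [0, 8, 2, 4, 5, 1, 3, 7, 6, 9, 12, 11, 10, 13]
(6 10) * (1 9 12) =(1 9 12)(6 10) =[0, 9, 2, 3, 4, 5, 10, 7, 8, 12, 6, 11, 1]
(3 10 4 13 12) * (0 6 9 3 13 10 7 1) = [6, 0, 2, 7, 10, 5, 9, 1, 8, 3, 4, 11, 13, 12] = (0 6 9 3 7 1)(4 10)(12 13)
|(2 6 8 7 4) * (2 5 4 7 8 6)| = |(8)(4 5)| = 2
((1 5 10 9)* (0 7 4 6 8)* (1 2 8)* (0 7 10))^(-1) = (0 5 1 6 4 7 8 2 9 10)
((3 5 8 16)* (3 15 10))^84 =(16)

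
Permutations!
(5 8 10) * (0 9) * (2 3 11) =(0 9)(2 3 11)(5 8 10) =[9, 1, 3, 11, 4, 8, 6, 7, 10, 0, 5, 2]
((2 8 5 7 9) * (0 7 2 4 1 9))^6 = ((0 7)(1 9 4)(2 8 5))^6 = (9)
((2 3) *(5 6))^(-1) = ((2 3)(5 6))^(-1) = (2 3)(5 6)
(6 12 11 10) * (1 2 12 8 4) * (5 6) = (1 2 12 11 10 5 6 8 4) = [0, 2, 12, 3, 1, 6, 8, 7, 4, 9, 5, 10, 11]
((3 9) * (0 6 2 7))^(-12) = (9)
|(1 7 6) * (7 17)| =4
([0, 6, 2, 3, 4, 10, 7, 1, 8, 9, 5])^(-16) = (10)(1 7 6)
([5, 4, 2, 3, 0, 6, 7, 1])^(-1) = [4, 7, 2, 3, 1, 0, 5, 6]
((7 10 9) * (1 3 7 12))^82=((1 3 7 10 9 12))^82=(1 9 7)(3 12 10)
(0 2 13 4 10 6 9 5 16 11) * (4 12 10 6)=(0 2 13 12 10 4 6 9 5 16 11)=[2, 1, 13, 3, 6, 16, 9, 7, 8, 5, 4, 0, 10, 12, 14, 15, 11]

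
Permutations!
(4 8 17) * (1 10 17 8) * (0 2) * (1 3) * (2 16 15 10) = (0 16 15 10 17 4 3 1 2) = [16, 2, 0, 1, 3, 5, 6, 7, 8, 9, 17, 11, 12, 13, 14, 10, 15, 4]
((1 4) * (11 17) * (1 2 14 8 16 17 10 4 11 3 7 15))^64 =((1 11 10 4 2 14 8 16 17 3 7 15))^64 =(1 2 17)(3 11 14)(4 16 15)(7 10 8)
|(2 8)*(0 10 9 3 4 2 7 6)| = |(0 10 9 3 4 2 8 7 6)| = 9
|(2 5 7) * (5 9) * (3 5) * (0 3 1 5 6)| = |(0 3 6)(1 5 7 2 9)| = 15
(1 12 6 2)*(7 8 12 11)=(1 11 7 8 12 6 2)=[0, 11, 1, 3, 4, 5, 2, 8, 12, 9, 10, 7, 6]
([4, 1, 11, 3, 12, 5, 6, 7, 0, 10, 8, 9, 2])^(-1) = [8, 1, 12, 3, 0, 5, 6, 7, 10, 11, 9, 2, 4]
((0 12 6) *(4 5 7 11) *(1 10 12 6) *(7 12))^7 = ((0 6)(1 10 7 11 4 5 12))^7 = (12)(0 6)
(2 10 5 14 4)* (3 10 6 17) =[0, 1, 6, 10, 2, 14, 17, 7, 8, 9, 5, 11, 12, 13, 4, 15, 16, 3] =(2 6 17 3 10 5 14 4)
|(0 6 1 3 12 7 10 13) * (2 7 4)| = 10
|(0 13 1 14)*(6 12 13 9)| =|(0 9 6 12 13 1 14)| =7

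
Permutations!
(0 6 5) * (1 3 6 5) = (0 5)(1 3 6) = [5, 3, 2, 6, 4, 0, 1]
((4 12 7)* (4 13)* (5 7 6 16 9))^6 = (4 7 9 6)(5 16 12 13)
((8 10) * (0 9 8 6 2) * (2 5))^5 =((0 9 8 10 6 5 2))^5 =(0 5 10 9 2 6 8)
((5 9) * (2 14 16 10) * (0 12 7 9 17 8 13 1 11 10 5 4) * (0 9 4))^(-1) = ((0 12 7 4 9)(1 11 10 2 14 16 5 17 8 13))^(-1) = (0 9 4 7 12)(1 13 8 17 5 16 14 2 10 11)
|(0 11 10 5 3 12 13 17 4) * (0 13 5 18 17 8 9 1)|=30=|(0 11 10 18 17 4 13 8 9 1)(3 12 5)|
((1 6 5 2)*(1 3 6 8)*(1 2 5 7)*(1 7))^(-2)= (1 3 8 6 2)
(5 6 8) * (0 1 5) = (0 1 5 6 8) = [1, 5, 2, 3, 4, 6, 8, 7, 0]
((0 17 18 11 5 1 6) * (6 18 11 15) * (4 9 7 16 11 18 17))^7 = ((0 4 9 7 16 11 5 1 17 18 15 6))^7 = (0 1 9 18 16 6 5 4 17 7 15 11)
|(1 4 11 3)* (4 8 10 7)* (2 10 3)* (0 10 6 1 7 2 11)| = |(11)(0 10 2 6 1 8 3 7 4)| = 9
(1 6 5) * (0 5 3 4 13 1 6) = [5, 0, 2, 4, 13, 6, 3, 7, 8, 9, 10, 11, 12, 1] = (0 5 6 3 4 13 1)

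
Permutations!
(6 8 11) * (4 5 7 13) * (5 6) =(4 6 8 11 5 7 13) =[0, 1, 2, 3, 6, 7, 8, 13, 11, 9, 10, 5, 12, 4]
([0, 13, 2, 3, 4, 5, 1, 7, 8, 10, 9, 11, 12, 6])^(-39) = [0, 1, 2, 3, 4, 5, 6, 7, 8, 10, 9, 11, 12, 13]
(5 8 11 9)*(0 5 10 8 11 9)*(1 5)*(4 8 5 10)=(0 1 10 5 11)(4 8 9)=[1, 10, 2, 3, 8, 11, 6, 7, 9, 4, 5, 0]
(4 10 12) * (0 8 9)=(0 8 9)(4 10 12)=[8, 1, 2, 3, 10, 5, 6, 7, 9, 0, 12, 11, 4]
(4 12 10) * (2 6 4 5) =(2 6 4 12 10 5) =[0, 1, 6, 3, 12, 2, 4, 7, 8, 9, 5, 11, 10]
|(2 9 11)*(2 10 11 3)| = |(2 9 3)(10 11)| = 6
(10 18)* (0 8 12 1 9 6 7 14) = (0 8 12 1 9 6 7 14)(10 18) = [8, 9, 2, 3, 4, 5, 7, 14, 12, 6, 18, 11, 1, 13, 0, 15, 16, 17, 10]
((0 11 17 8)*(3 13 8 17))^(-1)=(17)(0 8 13 3 11)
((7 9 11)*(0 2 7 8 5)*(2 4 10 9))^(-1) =((0 4 10 9 11 8 5)(2 7))^(-1) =(0 5 8 11 9 10 4)(2 7)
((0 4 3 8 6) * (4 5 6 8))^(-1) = ((8)(0 5 6)(3 4))^(-1) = (8)(0 6 5)(3 4)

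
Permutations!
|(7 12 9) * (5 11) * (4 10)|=6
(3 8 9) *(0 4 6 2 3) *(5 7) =(0 4 6 2 3 8 9)(5 7) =[4, 1, 3, 8, 6, 7, 2, 5, 9, 0]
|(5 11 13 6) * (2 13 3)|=6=|(2 13 6 5 11 3)|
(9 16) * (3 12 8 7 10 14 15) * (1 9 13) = [0, 9, 2, 12, 4, 5, 6, 10, 7, 16, 14, 11, 8, 1, 15, 3, 13] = (1 9 16 13)(3 12 8 7 10 14 15)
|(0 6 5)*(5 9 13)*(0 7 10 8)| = |(0 6 9 13 5 7 10 8)| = 8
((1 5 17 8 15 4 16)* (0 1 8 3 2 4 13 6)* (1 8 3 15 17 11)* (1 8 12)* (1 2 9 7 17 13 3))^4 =(0 16 8 12 1 13 2 5 6 4 11)(3 15 17 7 9)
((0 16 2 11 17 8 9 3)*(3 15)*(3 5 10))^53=(0 10 15 8 11 16 3 5 9 17 2)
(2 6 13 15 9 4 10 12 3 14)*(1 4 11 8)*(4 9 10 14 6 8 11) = [0, 9, 8, 6, 14, 5, 13, 7, 1, 4, 12, 11, 3, 15, 2, 10] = (1 9 4 14 2 8)(3 6 13 15 10 12)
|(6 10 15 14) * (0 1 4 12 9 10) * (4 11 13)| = |(0 1 11 13 4 12 9 10 15 14 6)| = 11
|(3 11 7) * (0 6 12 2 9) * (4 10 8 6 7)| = 11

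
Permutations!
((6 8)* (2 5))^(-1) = (2 5)(6 8)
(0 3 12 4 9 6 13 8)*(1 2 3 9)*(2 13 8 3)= [9, 13, 2, 12, 1, 5, 8, 7, 0, 6, 10, 11, 4, 3]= (0 9 6 8)(1 13 3 12 4)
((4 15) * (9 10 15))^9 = ((4 9 10 15))^9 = (4 9 10 15)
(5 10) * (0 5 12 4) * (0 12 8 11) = (0 5 10 8 11)(4 12) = [5, 1, 2, 3, 12, 10, 6, 7, 11, 9, 8, 0, 4]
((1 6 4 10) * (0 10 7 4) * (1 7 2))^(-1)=((0 10 7 4 2 1 6))^(-1)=(0 6 1 2 4 7 10)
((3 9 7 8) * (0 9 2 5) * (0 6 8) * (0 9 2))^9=(0 6)(2 8)(3 5)(7 9)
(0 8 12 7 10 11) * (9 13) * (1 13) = (0 8 12 7 10 11)(1 13 9) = [8, 13, 2, 3, 4, 5, 6, 10, 12, 1, 11, 0, 7, 9]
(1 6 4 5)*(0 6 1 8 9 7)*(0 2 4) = (0 6)(2 4 5 8 9 7) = [6, 1, 4, 3, 5, 8, 0, 2, 9, 7]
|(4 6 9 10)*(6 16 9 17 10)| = 6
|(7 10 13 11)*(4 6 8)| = |(4 6 8)(7 10 13 11)| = 12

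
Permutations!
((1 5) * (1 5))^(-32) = (5)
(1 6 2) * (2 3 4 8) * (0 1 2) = [1, 6, 2, 4, 8, 5, 3, 7, 0] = (0 1 6 3 4 8)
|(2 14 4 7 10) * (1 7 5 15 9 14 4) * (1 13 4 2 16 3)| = 30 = |(1 7 10 16 3)(4 5 15 9 14 13)|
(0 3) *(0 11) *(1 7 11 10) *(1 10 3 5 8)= (0 5 8 1 7 11)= [5, 7, 2, 3, 4, 8, 6, 11, 1, 9, 10, 0]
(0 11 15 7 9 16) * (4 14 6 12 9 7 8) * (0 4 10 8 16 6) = (0 11 15 16 4 14)(6 12 9)(8 10) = [11, 1, 2, 3, 14, 5, 12, 7, 10, 6, 8, 15, 9, 13, 0, 16, 4]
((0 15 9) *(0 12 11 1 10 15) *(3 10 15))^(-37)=((1 15 9 12 11)(3 10))^(-37)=(1 12 15 11 9)(3 10)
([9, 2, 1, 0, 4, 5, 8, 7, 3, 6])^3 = [8, 2, 1, 6, 4, 5, 0, 7, 9, 3]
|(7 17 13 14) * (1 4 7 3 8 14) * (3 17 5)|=|(1 4 7 5 3 8 14 17 13)|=9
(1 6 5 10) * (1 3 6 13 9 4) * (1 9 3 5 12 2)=(1 13 3 6 12 2)(4 9)(5 10)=[0, 13, 1, 6, 9, 10, 12, 7, 8, 4, 5, 11, 2, 3]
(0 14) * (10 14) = (0 10 14) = [10, 1, 2, 3, 4, 5, 6, 7, 8, 9, 14, 11, 12, 13, 0]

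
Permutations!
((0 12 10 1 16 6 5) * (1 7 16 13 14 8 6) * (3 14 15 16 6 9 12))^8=(16)(0 6 10 9 14)(3 5 7 12 8)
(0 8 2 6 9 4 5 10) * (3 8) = (0 3 8 2 6 9 4 5 10) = [3, 1, 6, 8, 5, 10, 9, 7, 2, 4, 0]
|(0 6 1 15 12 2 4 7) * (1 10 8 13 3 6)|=|(0 1 15 12 2 4 7)(3 6 10 8 13)|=35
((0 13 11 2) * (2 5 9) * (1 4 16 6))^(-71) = (0 13 11 5 9 2)(1 4 16 6)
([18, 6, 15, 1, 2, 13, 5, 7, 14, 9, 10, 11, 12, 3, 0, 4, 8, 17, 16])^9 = (0 14 8 16 18)(1 3 13 5 6)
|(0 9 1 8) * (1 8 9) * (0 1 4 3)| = |(0 4 3)(1 9 8)| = 3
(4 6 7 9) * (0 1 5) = (0 1 5)(4 6 7 9) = [1, 5, 2, 3, 6, 0, 7, 9, 8, 4]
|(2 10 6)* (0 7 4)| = |(0 7 4)(2 10 6)| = 3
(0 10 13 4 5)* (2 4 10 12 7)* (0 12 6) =(0 6)(2 4 5 12 7)(10 13) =[6, 1, 4, 3, 5, 12, 0, 2, 8, 9, 13, 11, 7, 10]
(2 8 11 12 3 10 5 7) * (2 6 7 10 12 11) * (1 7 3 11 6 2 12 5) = [0, 7, 8, 5, 4, 10, 3, 2, 12, 9, 1, 6, 11] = (1 7 2 8 12 11 6 3 5 10)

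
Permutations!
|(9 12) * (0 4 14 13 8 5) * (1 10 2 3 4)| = 10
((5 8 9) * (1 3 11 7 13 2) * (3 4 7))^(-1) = (1 2 13 7 4)(3 11)(5 9 8)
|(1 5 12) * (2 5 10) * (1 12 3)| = |(12)(1 10 2 5 3)| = 5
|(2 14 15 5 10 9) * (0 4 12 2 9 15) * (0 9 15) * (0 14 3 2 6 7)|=10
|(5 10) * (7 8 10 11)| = 5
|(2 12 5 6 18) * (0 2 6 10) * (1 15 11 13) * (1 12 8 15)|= 18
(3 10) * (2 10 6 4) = (2 10 3 6 4) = [0, 1, 10, 6, 2, 5, 4, 7, 8, 9, 3]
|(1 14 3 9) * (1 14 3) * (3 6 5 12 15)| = 8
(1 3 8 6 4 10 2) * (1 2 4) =(1 3 8 6)(4 10) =[0, 3, 2, 8, 10, 5, 1, 7, 6, 9, 4]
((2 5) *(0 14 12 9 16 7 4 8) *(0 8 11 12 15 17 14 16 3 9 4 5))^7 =(0 7 2 16 5)(3 9)(4 11 12)(14 15 17)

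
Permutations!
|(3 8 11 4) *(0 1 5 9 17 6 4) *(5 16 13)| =|(0 1 16 13 5 9 17 6 4 3 8 11)| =12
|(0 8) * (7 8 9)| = 4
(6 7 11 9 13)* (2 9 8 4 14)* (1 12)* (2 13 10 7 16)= (1 12)(2 9 10 7 11 8 4 14 13 6 16)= [0, 12, 9, 3, 14, 5, 16, 11, 4, 10, 7, 8, 1, 6, 13, 15, 2]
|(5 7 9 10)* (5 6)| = |(5 7 9 10 6)| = 5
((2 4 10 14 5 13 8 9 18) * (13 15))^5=(2 15)(4 13)(5 18)(8 10)(9 14)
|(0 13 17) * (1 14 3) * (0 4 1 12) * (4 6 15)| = |(0 13 17 6 15 4 1 14 3 12)| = 10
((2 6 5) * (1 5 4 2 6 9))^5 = (1 9 2 4 6 5)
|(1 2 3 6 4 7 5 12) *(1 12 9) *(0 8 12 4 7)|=|(0 8 12 4)(1 2 3 6 7 5 9)|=28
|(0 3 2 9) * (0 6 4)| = 6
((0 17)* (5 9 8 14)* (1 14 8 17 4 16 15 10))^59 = (0 17 9 5 14 1 10 15 16 4)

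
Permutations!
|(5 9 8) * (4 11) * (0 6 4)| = 12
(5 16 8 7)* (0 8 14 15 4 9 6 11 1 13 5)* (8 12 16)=(0 12 16 14 15 4 9 6 11 1 13 5 8 7)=[12, 13, 2, 3, 9, 8, 11, 0, 7, 6, 10, 1, 16, 5, 15, 4, 14]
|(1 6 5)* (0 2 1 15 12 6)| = 12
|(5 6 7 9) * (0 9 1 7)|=|(0 9 5 6)(1 7)|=4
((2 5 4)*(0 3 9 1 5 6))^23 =((0 3 9 1 5 4 2 6))^23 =(0 6 2 4 5 1 9 3)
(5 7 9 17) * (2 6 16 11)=[0, 1, 6, 3, 4, 7, 16, 9, 8, 17, 10, 2, 12, 13, 14, 15, 11, 5]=(2 6 16 11)(5 7 9 17)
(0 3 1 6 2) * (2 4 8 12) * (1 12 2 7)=(0 3 12 7 1 6 4 8 2)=[3, 6, 0, 12, 8, 5, 4, 1, 2, 9, 10, 11, 7]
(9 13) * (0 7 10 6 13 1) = [7, 0, 2, 3, 4, 5, 13, 10, 8, 1, 6, 11, 12, 9] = (0 7 10 6 13 9 1)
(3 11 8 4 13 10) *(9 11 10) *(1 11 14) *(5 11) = [0, 5, 2, 10, 13, 11, 6, 7, 4, 14, 3, 8, 12, 9, 1] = (1 5 11 8 4 13 9 14)(3 10)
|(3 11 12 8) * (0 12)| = |(0 12 8 3 11)| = 5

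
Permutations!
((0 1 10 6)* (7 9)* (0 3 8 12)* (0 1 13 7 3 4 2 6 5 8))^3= ((0 13 7 9 3)(1 10 5 8 12)(2 6 4))^3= (0 9 13 3 7)(1 8 10 12 5)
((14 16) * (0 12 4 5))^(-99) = (0 12 4 5)(14 16)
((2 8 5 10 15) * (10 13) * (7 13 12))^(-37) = (2 12 10 8 7 15 5 13)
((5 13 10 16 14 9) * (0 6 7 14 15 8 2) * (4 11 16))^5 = (0 5 16 6 13 15 7 10 8 14 4 2 9 11)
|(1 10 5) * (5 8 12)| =5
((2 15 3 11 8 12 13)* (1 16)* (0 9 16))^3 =((0 9 16 1)(2 15 3 11 8 12 13))^3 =(0 1 16 9)(2 11 13 3 12 15 8)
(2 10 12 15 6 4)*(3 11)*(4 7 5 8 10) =(2 4)(3 11)(5 8 10 12 15 6 7) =[0, 1, 4, 11, 2, 8, 7, 5, 10, 9, 12, 3, 15, 13, 14, 6]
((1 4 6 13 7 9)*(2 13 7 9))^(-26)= (1 6 2 9 4 7 13)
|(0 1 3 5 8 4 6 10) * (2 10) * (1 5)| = 14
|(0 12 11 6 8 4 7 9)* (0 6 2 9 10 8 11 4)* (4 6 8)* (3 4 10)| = 21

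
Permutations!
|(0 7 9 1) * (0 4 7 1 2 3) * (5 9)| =8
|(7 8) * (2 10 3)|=|(2 10 3)(7 8)|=6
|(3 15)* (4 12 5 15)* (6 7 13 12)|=8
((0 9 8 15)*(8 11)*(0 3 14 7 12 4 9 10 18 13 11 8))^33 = (0 13 10 11 18)(3 14 7 12 4 9 8 15)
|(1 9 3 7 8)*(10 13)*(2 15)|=10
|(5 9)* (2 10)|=|(2 10)(5 9)|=2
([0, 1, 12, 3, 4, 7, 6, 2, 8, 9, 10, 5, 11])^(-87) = (2 5 12 7 11)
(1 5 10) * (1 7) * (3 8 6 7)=(1 5 10 3 8 6 7)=[0, 5, 2, 8, 4, 10, 7, 1, 6, 9, 3]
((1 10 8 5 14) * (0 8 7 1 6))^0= ((0 8 5 14 6)(1 10 7))^0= (14)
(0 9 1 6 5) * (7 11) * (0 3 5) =(0 9 1 6)(3 5)(7 11) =[9, 6, 2, 5, 4, 3, 0, 11, 8, 1, 10, 7]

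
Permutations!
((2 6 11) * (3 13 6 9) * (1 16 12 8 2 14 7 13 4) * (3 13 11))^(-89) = ((1 16 12 8 2 9 13 6 3 4)(7 11 14))^(-89) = (1 16 12 8 2 9 13 6 3 4)(7 11 14)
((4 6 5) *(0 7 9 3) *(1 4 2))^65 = (0 7 9 3)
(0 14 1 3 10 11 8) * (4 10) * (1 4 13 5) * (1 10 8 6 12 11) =(0 14 4 8)(1 3 13 5 10)(6 12 11) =[14, 3, 2, 13, 8, 10, 12, 7, 0, 9, 1, 6, 11, 5, 4]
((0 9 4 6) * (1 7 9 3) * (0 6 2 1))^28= ((0 3)(1 7 9 4 2))^28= (1 4 7 2 9)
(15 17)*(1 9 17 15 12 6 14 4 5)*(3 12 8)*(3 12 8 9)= (1 3 8 12 6 14 4 5)(9 17)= [0, 3, 2, 8, 5, 1, 14, 7, 12, 17, 10, 11, 6, 13, 4, 15, 16, 9]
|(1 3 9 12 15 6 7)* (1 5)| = 8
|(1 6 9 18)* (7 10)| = 4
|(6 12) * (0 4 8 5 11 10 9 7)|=8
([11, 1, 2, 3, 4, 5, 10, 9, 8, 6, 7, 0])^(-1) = (0 11)(6 9 7 10)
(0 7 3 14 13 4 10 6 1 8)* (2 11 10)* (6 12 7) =(0 6 1 8)(2 11 10 12 7 3 14 13 4) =[6, 8, 11, 14, 2, 5, 1, 3, 0, 9, 12, 10, 7, 4, 13]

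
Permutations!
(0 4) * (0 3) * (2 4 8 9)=(0 8 9 2 4 3)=[8, 1, 4, 0, 3, 5, 6, 7, 9, 2]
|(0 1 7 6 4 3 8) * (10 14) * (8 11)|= 8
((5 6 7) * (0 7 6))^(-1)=(0 5 7)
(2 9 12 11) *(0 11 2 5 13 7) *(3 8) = (0 11 5 13 7)(2 9 12)(3 8) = [11, 1, 9, 8, 4, 13, 6, 0, 3, 12, 10, 5, 2, 7]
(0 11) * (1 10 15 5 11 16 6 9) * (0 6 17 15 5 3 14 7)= (0 16 17 15 3 14 7)(1 10 5 11 6 9)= [16, 10, 2, 14, 4, 11, 9, 0, 8, 1, 5, 6, 12, 13, 7, 3, 17, 15]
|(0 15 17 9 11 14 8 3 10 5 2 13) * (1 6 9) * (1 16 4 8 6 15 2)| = |(0 2 13)(1 15 17 16 4 8 3 10 5)(6 9 11 14)| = 36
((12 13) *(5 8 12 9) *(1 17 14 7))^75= (1 7 14 17)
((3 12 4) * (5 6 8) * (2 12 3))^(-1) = ((2 12 4)(5 6 8))^(-1) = (2 4 12)(5 8 6)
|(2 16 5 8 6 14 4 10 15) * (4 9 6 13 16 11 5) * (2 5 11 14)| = 28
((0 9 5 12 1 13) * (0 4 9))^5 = (1 12 5 9 4 13)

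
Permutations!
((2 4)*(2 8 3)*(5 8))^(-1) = ((2 4 5 8 3))^(-1) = (2 3 8 5 4)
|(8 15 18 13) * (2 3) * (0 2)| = 12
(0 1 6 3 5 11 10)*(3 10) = (0 1 6 10)(3 5 11) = [1, 6, 2, 5, 4, 11, 10, 7, 8, 9, 0, 3]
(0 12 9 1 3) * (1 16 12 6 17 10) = (0 6 17 10 1 3)(9 16 12) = [6, 3, 2, 0, 4, 5, 17, 7, 8, 16, 1, 11, 9, 13, 14, 15, 12, 10]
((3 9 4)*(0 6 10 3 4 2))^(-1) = ((0 6 10 3 9 2))^(-1) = (0 2 9 3 10 6)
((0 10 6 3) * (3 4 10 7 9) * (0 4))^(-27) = ((0 7 9 3 4 10 6))^(-27) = (0 7 9 3 4 10 6)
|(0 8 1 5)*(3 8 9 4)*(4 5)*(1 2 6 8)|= 3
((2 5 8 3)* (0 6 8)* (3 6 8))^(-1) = (0 5 2 3 6 8)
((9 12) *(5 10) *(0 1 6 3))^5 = ((0 1 6 3)(5 10)(9 12))^5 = (0 1 6 3)(5 10)(9 12)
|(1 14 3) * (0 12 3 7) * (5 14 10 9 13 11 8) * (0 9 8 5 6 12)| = |(1 10 8 6 12 3)(5 14 7 9 13 11)| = 6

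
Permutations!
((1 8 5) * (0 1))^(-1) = (0 5 8 1)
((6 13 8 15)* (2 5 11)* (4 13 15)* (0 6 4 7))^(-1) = (0 7 8 13 4 15 6)(2 11 5)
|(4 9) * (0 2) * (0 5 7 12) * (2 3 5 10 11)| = 30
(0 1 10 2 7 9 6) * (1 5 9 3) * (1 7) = (0 5 9 6)(1 10 2)(3 7) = [5, 10, 1, 7, 4, 9, 0, 3, 8, 6, 2]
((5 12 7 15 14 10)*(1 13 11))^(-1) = (1 11 13)(5 10 14 15 7 12)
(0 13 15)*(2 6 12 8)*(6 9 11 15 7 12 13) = (0 6 13 7 12 8 2 9 11 15) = [6, 1, 9, 3, 4, 5, 13, 12, 2, 11, 10, 15, 8, 7, 14, 0]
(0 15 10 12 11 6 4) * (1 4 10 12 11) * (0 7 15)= (1 4 7 15 12)(6 10 11)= [0, 4, 2, 3, 7, 5, 10, 15, 8, 9, 11, 6, 1, 13, 14, 12]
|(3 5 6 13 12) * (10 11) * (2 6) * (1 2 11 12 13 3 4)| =|(13)(1 2 6 3 5 11 10 12 4)| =9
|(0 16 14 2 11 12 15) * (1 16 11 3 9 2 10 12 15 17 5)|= |(0 11 15)(1 16 14 10 12 17 5)(2 3 9)|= 21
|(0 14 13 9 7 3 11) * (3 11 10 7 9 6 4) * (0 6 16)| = |(0 14 13 16)(3 10 7 11 6 4)| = 12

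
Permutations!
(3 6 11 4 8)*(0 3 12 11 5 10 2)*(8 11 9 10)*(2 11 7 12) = [3, 1, 0, 6, 7, 8, 5, 12, 2, 10, 11, 4, 9] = (0 3 6 5 8 2)(4 7 12 9 10 11)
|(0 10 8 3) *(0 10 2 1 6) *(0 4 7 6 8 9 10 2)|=12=|(1 8 3 2)(4 7 6)(9 10)|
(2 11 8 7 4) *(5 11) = [0, 1, 5, 3, 2, 11, 6, 4, 7, 9, 10, 8] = (2 5 11 8 7 4)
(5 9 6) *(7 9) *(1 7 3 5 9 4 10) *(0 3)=(0 3 5)(1 7 4 10)(6 9)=[3, 7, 2, 5, 10, 0, 9, 4, 8, 6, 1]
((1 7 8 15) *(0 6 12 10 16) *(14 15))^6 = (0 6 12 10 16)(1 7 8 14 15)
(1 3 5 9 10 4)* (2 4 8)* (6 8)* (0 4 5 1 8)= [4, 3, 5, 1, 8, 9, 0, 7, 2, 10, 6]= (0 4 8 2 5 9 10 6)(1 3)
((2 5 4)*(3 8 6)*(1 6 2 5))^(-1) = ((1 6 3 8 2)(4 5))^(-1) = (1 2 8 3 6)(4 5)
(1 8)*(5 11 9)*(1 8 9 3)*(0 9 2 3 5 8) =(0 9 8)(1 2 3)(5 11) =[9, 2, 3, 1, 4, 11, 6, 7, 0, 8, 10, 5]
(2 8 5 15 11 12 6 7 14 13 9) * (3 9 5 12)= (2 8 12 6 7 14 13 5 15 11 3 9)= [0, 1, 8, 9, 4, 15, 7, 14, 12, 2, 10, 3, 6, 5, 13, 11]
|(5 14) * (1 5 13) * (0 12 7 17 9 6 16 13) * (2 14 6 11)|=|(0 12 7 17 9 11 2 14)(1 5 6 16 13)|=40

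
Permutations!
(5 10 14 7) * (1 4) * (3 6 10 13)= (1 4)(3 6 10 14 7 5 13)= [0, 4, 2, 6, 1, 13, 10, 5, 8, 9, 14, 11, 12, 3, 7]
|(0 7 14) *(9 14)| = 4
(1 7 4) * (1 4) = (1 7) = [0, 7, 2, 3, 4, 5, 6, 1]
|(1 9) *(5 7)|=|(1 9)(5 7)|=2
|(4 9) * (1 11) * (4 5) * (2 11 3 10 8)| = 6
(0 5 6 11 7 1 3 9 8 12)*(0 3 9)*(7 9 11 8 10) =(0 5 6 8 12 3)(1 11 9 10 7) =[5, 11, 2, 0, 4, 6, 8, 1, 12, 10, 7, 9, 3]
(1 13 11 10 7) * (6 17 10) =(1 13 11 6 17 10 7) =[0, 13, 2, 3, 4, 5, 17, 1, 8, 9, 7, 6, 12, 11, 14, 15, 16, 10]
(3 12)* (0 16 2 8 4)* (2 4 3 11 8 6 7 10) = (0 16 4)(2 6 7 10)(3 12 11 8) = [16, 1, 6, 12, 0, 5, 7, 10, 3, 9, 2, 8, 11, 13, 14, 15, 4]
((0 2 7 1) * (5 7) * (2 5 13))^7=((0 5 7 1)(2 13))^7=(0 1 7 5)(2 13)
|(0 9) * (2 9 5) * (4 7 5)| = 6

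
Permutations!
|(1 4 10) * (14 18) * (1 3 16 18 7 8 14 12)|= 21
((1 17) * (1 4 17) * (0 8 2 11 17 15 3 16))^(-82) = (0 16 3 15 4 17 11 2 8)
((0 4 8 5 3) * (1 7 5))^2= (0 8 7 3 4 1 5)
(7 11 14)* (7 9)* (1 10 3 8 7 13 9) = (1 10 3 8 7 11 14)(9 13) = [0, 10, 2, 8, 4, 5, 6, 11, 7, 13, 3, 14, 12, 9, 1]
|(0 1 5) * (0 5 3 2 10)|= 5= |(0 1 3 2 10)|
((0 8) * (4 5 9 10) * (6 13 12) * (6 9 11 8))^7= (0 5 9 6 11 10 13 8 4 12)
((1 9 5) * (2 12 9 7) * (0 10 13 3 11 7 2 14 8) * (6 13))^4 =((0 10 6 13 3 11 7 14 8)(1 2 12 9 5))^4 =(0 3 8 13 14 6 7 10 11)(1 5 9 12 2)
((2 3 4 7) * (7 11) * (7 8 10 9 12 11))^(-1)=(2 7 4 3)(8 11 12 9 10)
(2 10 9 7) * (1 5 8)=(1 5 8)(2 10 9 7)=[0, 5, 10, 3, 4, 8, 6, 2, 1, 7, 9]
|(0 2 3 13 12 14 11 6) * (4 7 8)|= 24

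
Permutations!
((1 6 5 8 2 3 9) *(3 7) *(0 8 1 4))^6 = (0 4 9 3 7 2 8)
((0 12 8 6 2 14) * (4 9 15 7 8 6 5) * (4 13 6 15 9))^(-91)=((0 12 15 7 8 5 13 6 2 14))^(-91)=(0 14 2 6 13 5 8 7 15 12)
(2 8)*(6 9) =(2 8)(6 9) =[0, 1, 8, 3, 4, 5, 9, 7, 2, 6]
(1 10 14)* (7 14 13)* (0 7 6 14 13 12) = (0 7 13 6 14 1 10 12) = [7, 10, 2, 3, 4, 5, 14, 13, 8, 9, 12, 11, 0, 6, 1]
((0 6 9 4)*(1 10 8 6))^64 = (0 1 10 8 6 9 4)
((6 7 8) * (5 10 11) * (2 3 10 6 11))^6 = ((2 3 10)(5 6 7 8 11))^6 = (5 6 7 8 11)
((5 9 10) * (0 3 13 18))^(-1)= ((0 3 13 18)(5 9 10))^(-1)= (0 18 13 3)(5 10 9)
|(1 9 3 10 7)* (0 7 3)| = 4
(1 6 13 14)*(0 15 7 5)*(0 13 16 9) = (0 15 7 5 13 14 1 6 16 9) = [15, 6, 2, 3, 4, 13, 16, 5, 8, 0, 10, 11, 12, 14, 1, 7, 9]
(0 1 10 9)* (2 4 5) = (0 1 10 9)(2 4 5) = [1, 10, 4, 3, 5, 2, 6, 7, 8, 0, 9]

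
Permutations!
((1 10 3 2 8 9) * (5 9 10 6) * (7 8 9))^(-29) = ((1 6 5 7 8 10 3 2 9))^(-29) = (1 2 10 7 6 9 3 8 5)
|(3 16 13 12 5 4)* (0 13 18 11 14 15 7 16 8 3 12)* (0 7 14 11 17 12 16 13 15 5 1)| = 10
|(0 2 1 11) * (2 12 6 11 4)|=12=|(0 12 6 11)(1 4 2)|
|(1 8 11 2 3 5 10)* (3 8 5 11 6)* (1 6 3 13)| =|(1 5 10 6 13)(2 8 3 11)| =20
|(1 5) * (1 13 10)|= 4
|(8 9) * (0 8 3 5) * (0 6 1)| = |(0 8 9 3 5 6 1)| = 7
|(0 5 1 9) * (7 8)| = 4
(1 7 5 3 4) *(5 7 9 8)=(1 9 8 5 3 4)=[0, 9, 2, 4, 1, 3, 6, 7, 5, 8]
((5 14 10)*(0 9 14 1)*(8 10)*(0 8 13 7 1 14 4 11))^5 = ((0 9 4 11)(1 8 10 5 14 13 7))^5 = (0 9 4 11)(1 13 5 8 7 14 10)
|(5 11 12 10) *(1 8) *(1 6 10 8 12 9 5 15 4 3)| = 24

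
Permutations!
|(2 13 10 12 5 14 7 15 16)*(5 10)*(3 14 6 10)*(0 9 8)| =33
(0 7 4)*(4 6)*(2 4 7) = (0 2 4)(6 7) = [2, 1, 4, 3, 0, 5, 7, 6]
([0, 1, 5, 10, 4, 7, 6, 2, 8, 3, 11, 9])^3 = [0, 1, 2, 9, 4, 5, 6, 7, 8, 11, 3, 10]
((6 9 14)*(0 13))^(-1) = (0 13)(6 14 9) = ((0 13)(6 9 14))^(-1)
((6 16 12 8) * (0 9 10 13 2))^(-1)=((0 9 10 13 2)(6 16 12 8))^(-1)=(0 2 13 10 9)(6 8 12 16)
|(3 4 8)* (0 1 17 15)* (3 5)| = 4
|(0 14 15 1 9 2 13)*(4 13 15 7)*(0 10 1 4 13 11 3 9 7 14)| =|(1 7 13 10)(2 15 4 11 3 9)| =12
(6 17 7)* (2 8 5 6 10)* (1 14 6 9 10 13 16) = (1 14 6 17 7 13 16)(2 8 5 9 10) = [0, 14, 8, 3, 4, 9, 17, 13, 5, 10, 2, 11, 12, 16, 6, 15, 1, 7]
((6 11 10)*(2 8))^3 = ((2 8)(6 11 10))^3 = (11)(2 8)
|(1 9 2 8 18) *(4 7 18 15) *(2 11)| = 9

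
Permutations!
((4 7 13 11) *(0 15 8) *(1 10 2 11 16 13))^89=((0 15 8)(1 10 2 11 4 7)(13 16))^89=(0 8 15)(1 7 4 11 2 10)(13 16)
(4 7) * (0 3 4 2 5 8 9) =(0 3 4 7 2 5 8 9) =[3, 1, 5, 4, 7, 8, 6, 2, 9, 0]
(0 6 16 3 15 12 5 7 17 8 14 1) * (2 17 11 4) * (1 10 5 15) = [6, 0, 17, 1, 2, 7, 16, 11, 14, 9, 5, 4, 15, 13, 10, 12, 3, 8] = (0 6 16 3 1)(2 17 8 14 10 5 7 11 4)(12 15)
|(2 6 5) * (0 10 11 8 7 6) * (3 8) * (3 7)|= 14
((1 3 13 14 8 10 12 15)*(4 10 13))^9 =(1 10)(3 12)(4 15) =((1 3 4 10 12 15)(8 13 14))^9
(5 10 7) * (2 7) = (2 7 5 10) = [0, 1, 7, 3, 4, 10, 6, 5, 8, 9, 2]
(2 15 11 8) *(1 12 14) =(1 12 14)(2 15 11 8) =[0, 12, 15, 3, 4, 5, 6, 7, 2, 9, 10, 8, 14, 13, 1, 11]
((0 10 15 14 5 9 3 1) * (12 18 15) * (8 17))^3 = ((0 10 12 18 15 14 5 9 3 1)(8 17))^3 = (0 18 5 1 12 14 3 10 15 9)(8 17)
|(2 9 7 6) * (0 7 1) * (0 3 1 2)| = 6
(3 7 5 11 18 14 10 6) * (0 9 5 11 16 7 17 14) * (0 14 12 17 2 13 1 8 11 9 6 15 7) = (0 6 3 2 13 1 8 11 18 14 10 15 7 9 5 16)(12 17) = [6, 8, 13, 2, 4, 16, 3, 9, 11, 5, 15, 18, 17, 1, 10, 7, 0, 12, 14]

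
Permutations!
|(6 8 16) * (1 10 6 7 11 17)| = |(1 10 6 8 16 7 11 17)| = 8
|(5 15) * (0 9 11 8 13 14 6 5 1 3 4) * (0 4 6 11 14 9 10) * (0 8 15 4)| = |(0 10 8 13 9 14 11 15 1 3 6 5 4)| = 13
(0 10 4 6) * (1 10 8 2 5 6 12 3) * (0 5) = (0 8 2)(1 10 4 12 3)(5 6) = [8, 10, 0, 1, 12, 6, 5, 7, 2, 9, 4, 11, 3]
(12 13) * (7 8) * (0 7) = (0 7 8)(12 13) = [7, 1, 2, 3, 4, 5, 6, 8, 0, 9, 10, 11, 13, 12]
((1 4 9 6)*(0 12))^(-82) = ((0 12)(1 4 9 6))^(-82) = (12)(1 9)(4 6)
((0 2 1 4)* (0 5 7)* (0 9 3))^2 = (0 1 5 9)(2 4 7 3)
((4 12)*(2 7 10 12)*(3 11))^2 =(2 10 4 7 12)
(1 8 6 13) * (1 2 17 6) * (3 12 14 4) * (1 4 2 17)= (1 8 4 3 12 14 2)(6 13 17)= [0, 8, 1, 12, 3, 5, 13, 7, 4, 9, 10, 11, 14, 17, 2, 15, 16, 6]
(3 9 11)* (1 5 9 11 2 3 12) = [0, 5, 3, 11, 4, 9, 6, 7, 8, 2, 10, 12, 1] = (1 5 9 2 3 11 12)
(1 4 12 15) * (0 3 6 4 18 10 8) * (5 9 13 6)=(0 3 5 9 13 6 4 12 15 1 18 10 8)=[3, 18, 2, 5, 12, 9, 4, 7, 0, 13, 8, 11, 15, 6, 14, 1, 16, 17, 10]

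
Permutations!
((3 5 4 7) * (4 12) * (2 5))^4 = ((2 5 12 4 7 3))^4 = (2 7 12)(3 4 5)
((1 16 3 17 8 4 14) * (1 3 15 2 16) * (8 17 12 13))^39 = (17)(3 8)(4 12)(13 14)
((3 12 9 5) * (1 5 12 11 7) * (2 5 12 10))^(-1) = ((1 12 9 10 2 5 3 11 7))^(-1) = (1 7 11 3 5 2 10 9 12)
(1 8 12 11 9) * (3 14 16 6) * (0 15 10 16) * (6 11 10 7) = [15, 8, 2, 14, 4, 5, 3, 6, 12, 1, 16, 9, 10, 13, 0, 7, 11] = (0 15 7 6 3 14)(1 8 12 10 16 11 9)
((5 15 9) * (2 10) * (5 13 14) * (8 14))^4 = (5 8 9)(13 15 14)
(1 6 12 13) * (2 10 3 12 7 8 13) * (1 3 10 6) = (2 6 7 8 13 3 12) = [0, 1, 6, 12, 4, 5, 7, 8, 13, 9, 10, 11, 2, 3]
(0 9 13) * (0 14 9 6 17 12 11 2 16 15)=(0 6 17 12 11 2 16 15)(9 13 14)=[6, 1, 16, 3, 4, 5, 17, 7, 8, 13, 10, 2, 11, 14, 9, 0, 15, 12]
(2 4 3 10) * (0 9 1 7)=(0 9 1 7)(2 4 3 10)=[9, 7, 4, 10, 3, 5, 6, 0, 8, 1, 2]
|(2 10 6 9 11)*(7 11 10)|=3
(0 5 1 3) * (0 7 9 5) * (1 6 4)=[0, 3, 2, 7, 1, 6, 4, 9, 8, 5]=(1 3 7 9 5 6 4)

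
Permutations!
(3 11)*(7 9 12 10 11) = (3 7 9 12 10 11) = [0, 1, 2, 7, 4, 5, 6, 9, 8, 12, 11, 3, 10]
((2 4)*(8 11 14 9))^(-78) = ((2 4)(8 11 14 9))^(-78) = (8 14)(9 11)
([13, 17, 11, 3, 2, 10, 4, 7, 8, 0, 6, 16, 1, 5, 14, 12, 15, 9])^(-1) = [9, 12, 4, 3, 6, 13, 10, 7, 8, 17, 5, 2, 15, 0, 14, 16, 11, 1]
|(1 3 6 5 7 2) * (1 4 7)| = |(1 3 6 5)(2 4 7)| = 12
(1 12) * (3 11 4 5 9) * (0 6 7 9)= [6, 12, 2, 11, 5, 0, 7, 9, 8, 3, 10, 4, 1]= (0 6 7 9 3 11 4 5)(1 12)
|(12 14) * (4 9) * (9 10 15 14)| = |(4 10 15 14 12 9)| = 6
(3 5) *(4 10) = [0, 1, 2, 5, 10, 3, 6, 7, 8, 9, 4] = (3 5)(4 10)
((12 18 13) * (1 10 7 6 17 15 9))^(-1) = ((1 10 7 6 17 15 9)(12 18 13))^(-1) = (1 9 15 17 6 7 10)(12 13 18)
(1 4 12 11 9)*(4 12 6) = (1 12 11 9)(4 6) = [0, 12, 2, 3, 6, 5, 4, 7, 8, 1, 10, 9, 11]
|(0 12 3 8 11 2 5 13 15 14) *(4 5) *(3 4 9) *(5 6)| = 40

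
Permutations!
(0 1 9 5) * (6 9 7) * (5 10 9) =(0 1 7 6 5)(9 10) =[1, 7, 2, 3, 4, 0, 5, 6, 8, 10, 9]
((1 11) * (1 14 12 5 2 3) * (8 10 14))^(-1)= ((1 11 8 10 14 12 5 2 3))^(-1)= (1 3 2 5 12 14 10 8 11)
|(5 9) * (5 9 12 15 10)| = 4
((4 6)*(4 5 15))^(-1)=(4 15 5 6)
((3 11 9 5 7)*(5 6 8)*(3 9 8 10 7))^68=(11)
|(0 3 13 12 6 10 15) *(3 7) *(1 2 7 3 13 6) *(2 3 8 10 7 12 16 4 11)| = |(0 8 10 15)(1 3 6 7 13 16 4 11 2 12)| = 20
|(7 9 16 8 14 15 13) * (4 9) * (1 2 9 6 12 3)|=|(1 2 9 16 8 14 15 13 7 4 6 12 3)|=13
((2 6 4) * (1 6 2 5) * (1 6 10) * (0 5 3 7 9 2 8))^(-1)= (0 8 2 9 7 3 4 6 5)(1 10)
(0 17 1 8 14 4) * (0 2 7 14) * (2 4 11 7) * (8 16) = (0 17 1 16 8)(7 14 11) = [17, 16, 2, 3, 4, 5, 6, 14, 0, 9, 10, 7, 12, 13, 11, 15, 8, 1]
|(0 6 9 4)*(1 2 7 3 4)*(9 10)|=9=|(0 6 10 9 1 2 7 3 4)|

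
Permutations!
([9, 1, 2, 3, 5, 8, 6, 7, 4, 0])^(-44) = [0, 1, 2, 3, 5, 8, 6, 7, 4, 9]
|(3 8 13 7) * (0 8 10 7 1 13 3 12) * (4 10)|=14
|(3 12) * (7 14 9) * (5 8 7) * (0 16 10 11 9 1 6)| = |(0 16 10 11 9 5 8 7 14 1 6)(3 12)| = 22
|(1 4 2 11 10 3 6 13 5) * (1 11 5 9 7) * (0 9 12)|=|(0 9 7 1 4 2 5 11 10 3 6 13 12)|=13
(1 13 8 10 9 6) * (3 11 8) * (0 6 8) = [6, 13, 2, 11, 4, 5, 1, 7, 10, 8, 9, 0, 12, 3] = (0 6 1 13 3 11)(8 10 9)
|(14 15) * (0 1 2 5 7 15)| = |(0 1 2 5 7 15 14)| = 7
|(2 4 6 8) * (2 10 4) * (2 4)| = |(2 4 6 8 10)| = 5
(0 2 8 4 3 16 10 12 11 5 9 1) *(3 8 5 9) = (0 2 5 3 16 10 12 11 9 1)(4 8) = [2, 0, 5, 16, 8, 3, 6, 7, 4, 1, 12, 9, 11, 13, 14, 15, 10]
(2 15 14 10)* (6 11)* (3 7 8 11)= (2 15 14 10)(3 7 8 11 6)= [0, 1, 15, 7, 4, 5, 3, 8, 11, 9, 2, 6, 12, 13, 10, 14]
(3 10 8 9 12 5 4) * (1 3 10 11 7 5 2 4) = (1 3 11 7 5)(2 4 10 8 9 12) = [0, 3, 4, 11, 10, 1, 6, 5, 9, 12, 8, 7, 2]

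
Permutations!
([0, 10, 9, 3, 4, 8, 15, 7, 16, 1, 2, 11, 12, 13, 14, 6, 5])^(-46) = (1 2)(5 16 8)(9 10)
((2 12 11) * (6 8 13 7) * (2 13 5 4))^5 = (2 6 12 8 11 5 13 4 7)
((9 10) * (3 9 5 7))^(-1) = ((3 9 10 5 7))^(-1) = (3 7 5 10 9)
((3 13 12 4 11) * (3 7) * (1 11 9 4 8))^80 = (1 3 8 7 12 11 13) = ((1 11 7 3 13 12 8)(4 9))^80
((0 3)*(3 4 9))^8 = (9)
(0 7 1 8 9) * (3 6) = (0 7 1 8 9)(3 6) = [7, 8, 2, 6, 4, 5, 3, 1, 9, 0]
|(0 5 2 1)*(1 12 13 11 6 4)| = 9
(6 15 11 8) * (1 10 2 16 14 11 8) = [0, 10, 16, 3, 4, 5, 15, 7, 6, 9, 2, 1, 12, 13, 11, 8, 14] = (1 10 2 16 14 11)(6 15 8)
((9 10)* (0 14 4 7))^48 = ((0 14 4 7)(9 10))^48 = (14)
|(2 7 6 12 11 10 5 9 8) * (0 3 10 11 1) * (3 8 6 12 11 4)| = |(0 8 2 7 12 1)(3 10 5 9 6 11 4)| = 42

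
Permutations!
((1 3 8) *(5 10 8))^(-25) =((1 3 5 10 8))^(-25) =(10)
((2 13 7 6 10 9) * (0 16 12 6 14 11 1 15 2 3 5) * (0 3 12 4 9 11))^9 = (0 15 12 14 1 9 7 11 4 13 10 16 2 6)(3 5)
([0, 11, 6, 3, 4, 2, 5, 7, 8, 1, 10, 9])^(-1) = (1 9 11)(2 5 6)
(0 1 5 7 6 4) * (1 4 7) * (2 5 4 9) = (0 9 2 5 1 4)(6 7) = [9, 4, 5, 3, 0, 1, 7, 6, 8, 2]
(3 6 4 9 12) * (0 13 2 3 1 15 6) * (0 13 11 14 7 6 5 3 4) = (0 11 14 7 6)(1 15 5 3 13 2 4 9 12) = [11, 15, 4, 13, 9, 3, 0, 6, 8, 12, 10, 14, 1, 2, 7, 5]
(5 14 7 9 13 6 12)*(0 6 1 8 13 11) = [6, 8, 2, 3, 4, 14, 12, 9, 13, 11, 10, 0, 5, 1, 7] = (0 6 12 5 14 7 9 11)(1 8 13)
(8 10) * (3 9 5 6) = (3 9 5 6)(8 10) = [0, 1, 2, 9, 4, 6, 3, 7, 10, 5, 8]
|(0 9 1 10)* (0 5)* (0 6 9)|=|(1 10 5 6 9)|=5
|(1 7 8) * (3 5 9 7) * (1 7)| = |(1 3 5 9)(7 8)| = 4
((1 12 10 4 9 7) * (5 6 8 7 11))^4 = ((1 12 10 4 9 11 5 6 8 7))^4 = (1 9 8 10 5)(4 6 12 11 7)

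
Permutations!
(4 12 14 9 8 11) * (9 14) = [0, 1, 2, 3, 12, 5, 6, 7, 11, 8, 10, 4, 9, 13, 14] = (14)(4 12 9 8 11)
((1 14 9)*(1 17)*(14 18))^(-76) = (1 17 9 14 18)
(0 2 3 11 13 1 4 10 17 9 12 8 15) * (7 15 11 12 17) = [2, 4, 3, 12, 10, 5, 6, 15, 11, 17, 7, 13, 8, 1, 14, 0, 16, 9] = (0 2 3 12 8 11 13 1 4 10 7 15)(9 17)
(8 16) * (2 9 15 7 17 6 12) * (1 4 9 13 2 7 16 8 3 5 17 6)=(1 4 9 15 16 3 5 17)(2 13)(6 12 7)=[0, 4, 13, 5, 9, 17, 12, 6, 8, 15, 10, 11, 7, 2, 14, 16, 3, 1]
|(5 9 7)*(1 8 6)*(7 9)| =6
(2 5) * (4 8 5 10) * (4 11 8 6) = (2 10 11 8 5)(4 6) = [0, 1, 10, 3, 6, 2, 4, 7, 5, 9, 11, 8]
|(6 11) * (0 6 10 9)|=5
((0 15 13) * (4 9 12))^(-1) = ((0 15 13)(4 9 12))^(-1) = (0 13 15)(4 12 9)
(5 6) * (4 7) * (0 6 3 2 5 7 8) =[6, 1, 5, 2, 8, 3, 7, 4, 0] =(0 6 7 4 8)(2 5 3)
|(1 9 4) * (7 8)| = |(1 9 4)(7 8)| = 6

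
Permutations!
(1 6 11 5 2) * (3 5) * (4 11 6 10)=(1 10 4 11 3 5 2)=[0, 10, 1, 5, 11, 2, 6, 7, 8, 9, 4, 3]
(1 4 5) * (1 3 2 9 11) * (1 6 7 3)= (1 4 5)(2 9 11 6 7 3)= [0, 4, 9, 2, 5, 1, 7, 3, 8, 11, 10, 6]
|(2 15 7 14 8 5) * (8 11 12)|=8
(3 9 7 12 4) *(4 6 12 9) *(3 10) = (3 4 10)(6 12)(7 9) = [0, 1, 2, 4, 10, 5, 12, 9, 8, 7, 3, 11, 6]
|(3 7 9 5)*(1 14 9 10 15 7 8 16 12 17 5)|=6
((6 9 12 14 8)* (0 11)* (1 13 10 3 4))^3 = ((0 11)(1 13 10 3 4)(6 9 12 14 8))^3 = (0 11)(1 3 13 4 10)(6 14 9 8 12)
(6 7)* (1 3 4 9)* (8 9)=(1 3 4 8 9)(6 7)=[0, 3, 2, 4, 8, 5, 7, 6, 9, 1]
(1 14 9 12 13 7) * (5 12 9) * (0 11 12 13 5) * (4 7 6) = (0 11 12 5 13 6 4 7 1 14) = [11, 14, 2, 3, 7, 13, 4, 1, 8, 9, 10, 12, 5, 6, 0]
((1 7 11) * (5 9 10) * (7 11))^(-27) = (1 11)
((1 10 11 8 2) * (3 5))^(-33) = (1 11 2 10 8)(3 5)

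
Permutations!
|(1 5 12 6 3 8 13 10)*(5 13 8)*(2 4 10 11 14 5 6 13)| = 20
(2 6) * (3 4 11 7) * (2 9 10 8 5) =(2 6 9 10 8 5)(3 4 11 7) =[0, 1, 6, 4, 11, 2, 9, 3, 5, 10, 8, 7]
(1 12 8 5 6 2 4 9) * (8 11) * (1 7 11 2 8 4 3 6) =(1 12 2 3 6 8 5)(4 9 7 11) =[0, 12, 3, 6, 9, 1, 8, 11, 5, 7, 10, 4, 2]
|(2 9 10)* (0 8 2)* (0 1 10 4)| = |(0 8 2 9 4)(1 10)| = 10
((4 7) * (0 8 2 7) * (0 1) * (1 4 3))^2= ((0 8 2 7 3 1))^2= (0 2 3)(1 8 7)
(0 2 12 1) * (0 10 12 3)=(0 2 3)(1 10 12)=[2, 10, 3, 0, 4, 5, 6, 7, 8, 9, 12, 11, 1]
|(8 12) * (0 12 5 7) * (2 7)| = |(0 12 8 5 2 7)| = 6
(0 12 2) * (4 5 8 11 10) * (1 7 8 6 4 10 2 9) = (0 12 9 1 7 8 11 2)(4 5 6) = [12, 7, 0, 3, 5, 6, 4, 8, 11, 1, 10, 2, 9]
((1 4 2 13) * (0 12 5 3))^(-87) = (0 12 5 3)(1 4 2 13)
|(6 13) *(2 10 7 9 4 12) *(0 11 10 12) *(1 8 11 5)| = 18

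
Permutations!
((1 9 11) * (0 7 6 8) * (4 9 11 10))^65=((0 7 6 8)(1 11)(4 9 10))^65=(0 7 6 8)(1 11)(4 10 9)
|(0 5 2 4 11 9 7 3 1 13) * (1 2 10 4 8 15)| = |(0 5 10 4 11 9 7 3 2 8 15 1 13)| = 13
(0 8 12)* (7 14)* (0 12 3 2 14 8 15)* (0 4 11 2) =(0 15 4 11 2 14 7 8 3) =[15, 1, 14, 0, 11, 5, 6, 8, 3, 9, 10, 2, 12, 13, 7, 4]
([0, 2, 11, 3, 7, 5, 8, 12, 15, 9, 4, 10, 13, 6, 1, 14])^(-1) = [0, 14, 1, 3, 10, 5, 13, 4, 6, 9, 11, 2, 7, 12, 15, 8]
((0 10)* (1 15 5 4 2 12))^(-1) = (0 10)(1 12 2 4 5 15)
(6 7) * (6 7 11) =(6 11) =[0, 1, 2, 3, 4, 5, 11, 7, 8, 9, 10, 6]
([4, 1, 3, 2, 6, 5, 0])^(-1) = [6, 1, 3, 2, 0, 5, 4]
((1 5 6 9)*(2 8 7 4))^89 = (1 5 6 9)(2 8 7 4)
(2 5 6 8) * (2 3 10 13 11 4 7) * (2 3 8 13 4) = (2 5 6 13 11)(3 10 4 7) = [0, 1, 5, 10, 7, 6, 13, 3, 8, 9, 4, 2, 12, 11]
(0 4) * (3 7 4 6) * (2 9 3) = (0 6 2 9 3 7 4) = [6, 1, 9, 7, 0, 5, 2, 4, 8, 3]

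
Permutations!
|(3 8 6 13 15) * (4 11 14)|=|(3 8 6 13 15)(4 11 14)|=15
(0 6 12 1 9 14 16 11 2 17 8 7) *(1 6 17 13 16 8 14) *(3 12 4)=[17, 9, 13, 12, 3, 5, 4, 0, 7, 1, 10, 2, 6, 16, 8, 15, 11, 14]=(0 17 14 8 7)(1 9)(2 13 16 11)(3 12 6 4)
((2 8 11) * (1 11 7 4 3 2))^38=(11)(2 4 8 3 7)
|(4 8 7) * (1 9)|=|(1 9)(4 8 7)|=6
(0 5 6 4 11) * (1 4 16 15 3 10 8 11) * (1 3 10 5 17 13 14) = [17, 4, 2, 5, 3, 6, 16, 7, 11, 9, 8, 0, 12, 14, 1, 10, 15, 13] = (0 17 13 14 1 4 3 5 6 16 15 10 8 11)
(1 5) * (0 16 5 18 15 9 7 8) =(0 16 5 1 18 15 9 7 8) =[16, 18, 2, 3, 4, 1, 6, 8, 0, 7, 10, 11, 12, 13, 14, 9, 5, 17, 15]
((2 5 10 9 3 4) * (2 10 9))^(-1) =(2 10 4 3 9 5)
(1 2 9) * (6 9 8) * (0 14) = [14, 2, 8, 3, 4, 5, 9, 7, 6, 1, 10, 11, 12, 13, 0] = (0 14)(1 2 8 6 9)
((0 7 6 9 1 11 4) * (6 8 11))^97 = (0 8 4 7 11)(1 6 9)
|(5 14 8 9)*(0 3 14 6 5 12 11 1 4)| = 18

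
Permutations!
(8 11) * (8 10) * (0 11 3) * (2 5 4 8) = (0 11 10 2 5 4 8 3) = [11, 1, 5, 0, 8, 4, 6, 7, 3, 9, 2, 10]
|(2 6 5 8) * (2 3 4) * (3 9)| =|(2 6 5 8 9 3 4)| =7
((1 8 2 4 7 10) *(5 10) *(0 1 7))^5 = ((0 1 8 2 4)(5 10 7))^5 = (5 7 10)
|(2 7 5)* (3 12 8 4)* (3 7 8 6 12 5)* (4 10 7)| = 6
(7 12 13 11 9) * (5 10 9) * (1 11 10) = (1 11 5)(7 12 13 10 9) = [0, 11, 2, 3, 4, 1, 6, 12, 8, 7, 9, 5, 13, 10]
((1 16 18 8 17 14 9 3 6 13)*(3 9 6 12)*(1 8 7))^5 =((1 16 18 7)(3 12)(6 13 8 17 14))^5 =(1 16 18 7)(3 12)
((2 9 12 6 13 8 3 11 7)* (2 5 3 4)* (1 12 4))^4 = (1 8 13 6 12)(2 9 4)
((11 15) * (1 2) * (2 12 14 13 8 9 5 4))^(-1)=((1 12 14 13 8 9 5 4 2)(11 15))^(-1)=(1 2 4 5 9 8 13 14 12)(11 15)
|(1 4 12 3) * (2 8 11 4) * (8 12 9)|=4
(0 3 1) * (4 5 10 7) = (0 3 1)(4 5 10 7) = [3, 0, 2, 1, 5, 10, 6, 4, 8, 9, 7]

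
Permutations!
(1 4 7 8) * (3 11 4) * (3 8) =(1 8)(3 11 4 7) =[0, 8, 2, 11, 7, 5, 6, 3, 1, 9, 10, 4]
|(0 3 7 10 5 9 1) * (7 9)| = |(0 3 9 1)(5 7 10)| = 12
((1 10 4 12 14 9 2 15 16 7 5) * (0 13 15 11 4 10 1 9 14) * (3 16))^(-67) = ((0 13 15 3 16 7 5 9 2 11 4 12))^(-67) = (0 7 4 3 2 13 5 12 16 11 15 9)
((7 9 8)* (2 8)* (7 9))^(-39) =(9)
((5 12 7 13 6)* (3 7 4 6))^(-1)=(3 13 7)(4 12 5 6)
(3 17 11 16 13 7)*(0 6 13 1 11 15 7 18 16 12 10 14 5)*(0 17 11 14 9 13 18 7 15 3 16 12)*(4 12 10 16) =(0 6 18 10 9 13 7 4 12 16 1 14 5 17 3 11) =[6, 14, 2, 11, 12, 17, 18, 4, 8, 13, 9, 0, 16, 7, 5, 15, 1, 3, 10]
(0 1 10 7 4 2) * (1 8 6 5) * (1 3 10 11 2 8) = (0 1 11 2)(3 10 7 4 8 6 5) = [1, 11, 0, 10, 8, 3, 5, 4, 6, 9, 7, 2]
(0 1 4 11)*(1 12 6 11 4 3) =[12, 3, 2, 1, 4, 5, 11, 7, 8, 9, 10, 0, 6] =(0 12 6 11)(1 3)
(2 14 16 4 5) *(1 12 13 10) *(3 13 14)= (1 12 14 16 4 5 2 3 13 10)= [0, 12, 3, 13, 5, 2, 6, 7, 8, 9, 1, 11, 14, 10, 16, 15, 4]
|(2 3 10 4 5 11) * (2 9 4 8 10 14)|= 12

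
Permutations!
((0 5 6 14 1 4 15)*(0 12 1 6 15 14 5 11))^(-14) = (15)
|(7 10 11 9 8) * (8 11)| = |(7 10 8)(9 11)| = 6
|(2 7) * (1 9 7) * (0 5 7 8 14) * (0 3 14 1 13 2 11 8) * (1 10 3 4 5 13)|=|(0 13 2 1 9)(3 14 4 5 7 11 8 10)|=40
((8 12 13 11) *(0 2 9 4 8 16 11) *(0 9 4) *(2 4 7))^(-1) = (0 9 13 12 8 4)(2 7)(11 16)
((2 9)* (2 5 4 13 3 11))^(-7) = ((2 9 5 4 13 3 11))^(-7) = (13)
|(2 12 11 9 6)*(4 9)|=6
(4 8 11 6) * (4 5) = (4 8 11 6 5) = [0, 1, 2, 3, 8, 4, 5, 7, 11, 9, 10, 6]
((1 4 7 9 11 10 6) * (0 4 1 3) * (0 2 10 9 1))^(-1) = ((0 4 7 1)(2 10 6 3)(9 11))^(-1) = (0 1 7 4)(2 3 6 10)(9 11)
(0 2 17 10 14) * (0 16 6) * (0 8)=(0 2 17 10 14 16 6 8)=[2, 1, 17, 3, 4, 5, 8, 7, 0, 9, 14, 11, 12, 13, 16, 15, 6, 10]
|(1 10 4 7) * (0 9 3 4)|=|(0 9 3 4 7 1 10)|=7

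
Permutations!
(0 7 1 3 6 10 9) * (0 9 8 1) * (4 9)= (0 7)(1 3 6 10 8)(4 9)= [7, 3, 2, 6, 9, 5, 10, 0, 1, 4, 8]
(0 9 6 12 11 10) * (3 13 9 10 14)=(0 10)(3 13 9 6 12 11 14)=[10, 1, 2, 13, 4, 5, 12, 7, 8, 6, 0, 14, 11, 9, 3]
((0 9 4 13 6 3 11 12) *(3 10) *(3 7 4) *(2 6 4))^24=(13)(0 12 11 3 9)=((0 9 3 11 12)(2 6 10 7)(4 13))^24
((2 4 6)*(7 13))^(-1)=((2 4 6)(7 13))^(-1)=(2 6 4)(7 13)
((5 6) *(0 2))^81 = ((0 2)(5 6))^81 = (0 2)(5 6)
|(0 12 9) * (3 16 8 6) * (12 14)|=4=|(0 14 12 9)(3 16 8 6)|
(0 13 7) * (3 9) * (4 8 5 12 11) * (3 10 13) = (0 3 9 10 13 7)(4 8 5 12 11) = [3, 1, 2, 9, 8, 12, 6, 0, 5, 10, 13, 4, 11, 7]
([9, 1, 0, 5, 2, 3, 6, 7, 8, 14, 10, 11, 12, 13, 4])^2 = (0 14 2 9 4)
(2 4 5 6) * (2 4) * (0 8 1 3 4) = (0 8 1 3 4 5 6) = [8, 3, 2, 4, 5, 6, 0, 7, 1]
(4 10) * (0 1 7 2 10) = (0 1 7 2 10 4) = [1, 7, 10, 3, 0, 5, 6, 2, 8, 9, 4]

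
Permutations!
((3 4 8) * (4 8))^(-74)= (8)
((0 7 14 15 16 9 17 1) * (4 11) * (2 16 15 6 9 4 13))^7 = ((0 7 14 6 9 17 1)(2 16 4 11 13))^7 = (17)(2 4 13 16 11)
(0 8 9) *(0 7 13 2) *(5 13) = [8, 1, 0, 3, 4, 13, 6, 5, 9, 7, 10, 11, 12, 2] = (0 8 9 7 5 13 2)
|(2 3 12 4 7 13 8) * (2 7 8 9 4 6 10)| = |(2 3 12 6 10)(4 8 7 13 9)| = 5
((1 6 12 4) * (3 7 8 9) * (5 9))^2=((1 6 12 4)(3 7 8 5 9))^2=(1 12)(3 8 9 7 5)(4 6)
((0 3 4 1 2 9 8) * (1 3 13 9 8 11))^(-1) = (0 8 2 1 11 9 13)(3 4)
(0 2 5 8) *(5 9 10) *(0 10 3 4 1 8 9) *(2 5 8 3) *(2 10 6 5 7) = [7, 3, 0, 4, 1, 9, 5, 2, 6, 10, 8] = (0 7 2)(1 3 4)(5 9 10 8 6)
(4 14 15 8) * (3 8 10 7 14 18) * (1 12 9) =(1 12 9)(3 8 4 18)(7 14 15 10) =[0, 12, 2, 8, 18, 5, 6, 14, 4, 1, 7, 11, 9, 13, 15, 10, 16, 17, 3]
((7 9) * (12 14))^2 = ((7 9)(12 14))^2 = (14)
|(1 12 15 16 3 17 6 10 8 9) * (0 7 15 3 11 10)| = |(0 7 15 16 11 10 8 9 1 12 3 17 6)| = 13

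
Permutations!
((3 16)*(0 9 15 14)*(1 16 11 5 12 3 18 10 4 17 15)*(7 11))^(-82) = (0 15 4 18 1)(3 5 7 12 11)(9 14 17 10 16)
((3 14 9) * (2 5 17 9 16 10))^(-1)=(2 10 16 14 3 9 17 5)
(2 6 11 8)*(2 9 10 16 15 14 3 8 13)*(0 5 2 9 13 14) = (0 5 2 6 11 14 3 8 13 9 10 16 15) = [5, 1, 6, 8, 4, 2, 11, 7, 13, 10, 16, 14, 12, 9, 3, 0, 15]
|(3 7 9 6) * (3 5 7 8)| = 4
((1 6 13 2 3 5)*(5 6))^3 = (1 5)(2 13 6 3)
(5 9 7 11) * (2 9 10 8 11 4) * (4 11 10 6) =[0, 1, 9, 3, 2, 6, 4, 11, 10, 7, 8, 5] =(2 9 7 11 5 6 4)(8 10)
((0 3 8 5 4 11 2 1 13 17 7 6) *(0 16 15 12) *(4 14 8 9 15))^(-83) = ((0 3 9 15 12)(1 13 17 7 6 16 4 11 2)(5 14 8))^(-83) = (0 9 12 3 15)(1 11 16 7 13 2 4 6 17)(5 14 8)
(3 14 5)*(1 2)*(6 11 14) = [0, 2, 1, 6, 4, 3, 11, 7, 8, 9, 10, 14, 12, 13, 5] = (1 2)(3 6 11 14 5)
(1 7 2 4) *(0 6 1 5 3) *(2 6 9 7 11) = (0 9 7 6 1 11 2 4 5 3) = [9, 11, 4, 0, 5, 3, 1, 6, 8, 7, 10, 2]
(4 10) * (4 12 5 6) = [0, 1, 2, 3, 10, 6, 4, 7, 8, 9, 12, 11, 5] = (4 10 12 5 6)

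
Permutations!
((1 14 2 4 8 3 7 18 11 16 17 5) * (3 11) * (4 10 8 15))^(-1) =(1 5 17 16 11 8 10 2 14)(3 18 7)(4 15)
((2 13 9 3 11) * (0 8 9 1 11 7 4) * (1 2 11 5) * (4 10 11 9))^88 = ((0 8 4)(1 5)(2 13)(3 7 10 11 9))^88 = (13)(0 8 4)(3 11 7 9 10)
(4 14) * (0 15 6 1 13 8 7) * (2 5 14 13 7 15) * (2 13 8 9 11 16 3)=(0 13 9 11 16 3 2 5 14 4 8 15 6 1 7)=[13, 7, 5, 2, 8, 14, 1, 0, 15, 11, 10, 16, 12, 9, 4, 6, 3]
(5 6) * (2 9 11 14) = (2 9 11 14)(5 6) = [0, 1, 9, 3, 4, 6, 5, 7, 8, 11, 10, 14, 12, 13, 2]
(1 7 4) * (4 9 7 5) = (1 5 4)(7 9) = [0, 5, 2, 3, 1, 4, 6, 9, 8, 7]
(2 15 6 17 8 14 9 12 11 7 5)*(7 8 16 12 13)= (2 15 6 17 16 12 11 8 14 9 13 7 5)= [0, 1, 15, 3, 4, 2, 17, 5, 14, 13, 10, 8, 11, 7, 9, 6, 12, 16]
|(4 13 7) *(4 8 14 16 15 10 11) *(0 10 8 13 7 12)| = |(0 10 11 4 7 13 12)(8 14 16 15)| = 28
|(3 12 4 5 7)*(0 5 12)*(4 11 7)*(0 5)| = |(3 5 4 12 11 7)| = 6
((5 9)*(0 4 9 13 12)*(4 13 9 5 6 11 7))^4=((0 13 12)(4 5 9 6 11 7))^4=(0 13 12)(4 11 9)(5 7 6)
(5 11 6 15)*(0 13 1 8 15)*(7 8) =(0 13 1 7 8 15 5 11 6) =[13, 7, 2, 3, 4, 11, 0, 8, 15, 9, 10, 6, 12, 1, 14, 5]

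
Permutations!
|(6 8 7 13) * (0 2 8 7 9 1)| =|(0 2 8 9 1)(6 7 13)| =15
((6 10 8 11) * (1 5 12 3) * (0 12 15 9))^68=((0 12 3 1 5 15 9)(6 10 8 11))^68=(0 15 1 12 9 5 3)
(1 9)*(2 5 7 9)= (1 2 5 7 9)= [0, 2, 5, 3, 4, 7, 6, 9, 8, 1]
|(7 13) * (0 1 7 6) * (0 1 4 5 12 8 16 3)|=|(0 4 5 12 8 16 3)(1 7 13 6)|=28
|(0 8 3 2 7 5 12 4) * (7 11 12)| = 14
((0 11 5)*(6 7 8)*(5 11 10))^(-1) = ((11)(0 10 5)(6 7 8))^(-1) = (11)(0 5 10)(6 8 7)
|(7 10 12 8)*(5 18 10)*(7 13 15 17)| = 9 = |(5 18 10 12 8 13 15 17 7)|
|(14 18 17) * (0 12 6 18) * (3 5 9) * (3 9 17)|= 8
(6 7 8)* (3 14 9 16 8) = (3 14 9 16 8 6 7) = [0, 1, 2, 14, 4, 5, 7, 3, 6, 16, 10, 11, 12, 13, 9, 15, 8]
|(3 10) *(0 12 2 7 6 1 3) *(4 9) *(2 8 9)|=11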